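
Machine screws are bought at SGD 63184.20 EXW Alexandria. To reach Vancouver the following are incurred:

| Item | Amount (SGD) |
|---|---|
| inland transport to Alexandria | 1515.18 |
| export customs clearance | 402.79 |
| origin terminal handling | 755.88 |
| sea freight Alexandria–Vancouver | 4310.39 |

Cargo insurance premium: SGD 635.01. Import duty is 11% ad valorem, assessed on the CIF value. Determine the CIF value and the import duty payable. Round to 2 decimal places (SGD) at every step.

CIF = EXW price + pre-shipment costs + freight + insurance
CIF = 63184.20 + 1515.18 + 402.79 + 755.88 + 4310.39 + 635.01 = 70803.45
Import duty = 70803.45 × 11% = 7788.38

CIF value: SGD 70803.45; import duty: SGD 7788.38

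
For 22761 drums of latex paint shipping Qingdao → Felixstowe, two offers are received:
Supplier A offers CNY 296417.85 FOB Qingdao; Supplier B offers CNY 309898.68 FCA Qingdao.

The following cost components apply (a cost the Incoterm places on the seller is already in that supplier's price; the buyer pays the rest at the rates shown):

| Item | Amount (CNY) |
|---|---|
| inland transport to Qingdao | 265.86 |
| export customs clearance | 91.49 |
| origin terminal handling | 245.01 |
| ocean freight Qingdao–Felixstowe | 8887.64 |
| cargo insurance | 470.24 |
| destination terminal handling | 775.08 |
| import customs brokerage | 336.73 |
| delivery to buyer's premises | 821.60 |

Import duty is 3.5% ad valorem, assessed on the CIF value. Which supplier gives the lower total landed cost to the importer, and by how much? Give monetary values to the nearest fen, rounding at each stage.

Supplier A (FOB):
CIF value = FOB price + freight + insurance = 296417.85 + 8887.64 + 470.24 = 305775.73
Import duty = 305775.73 × 3.5% = 10702.15
Buyer bears (A): 8887.64 + 470.24 + 775.08 + 336.73 + 821.60 = 11291.29
Landed cost (A) = invoice 296417.85 + 11291.29 + duty 10702.15 = 318411.29
Supplier B (FCA):
CIF value = FCA price + origin terminal + freight + insurance = 309898.68 + 245.01 + 8887.64 + 470.24 = 319501.57
Import duty = 319501.57 × 3.5% = 11182.55
Buyer bears (B): 245.01 + 8887.64 + 470.24 + 775.08 + 336.73 + 821.60 = 11536.30
Landed cost (B) = invoice 309898.68 + 11536.30 + duty 11182.55 = 332617.53
Difference = |318411.29 − 332617.53| = 14206.24

Supplier A is cheaper by CNY 14206.24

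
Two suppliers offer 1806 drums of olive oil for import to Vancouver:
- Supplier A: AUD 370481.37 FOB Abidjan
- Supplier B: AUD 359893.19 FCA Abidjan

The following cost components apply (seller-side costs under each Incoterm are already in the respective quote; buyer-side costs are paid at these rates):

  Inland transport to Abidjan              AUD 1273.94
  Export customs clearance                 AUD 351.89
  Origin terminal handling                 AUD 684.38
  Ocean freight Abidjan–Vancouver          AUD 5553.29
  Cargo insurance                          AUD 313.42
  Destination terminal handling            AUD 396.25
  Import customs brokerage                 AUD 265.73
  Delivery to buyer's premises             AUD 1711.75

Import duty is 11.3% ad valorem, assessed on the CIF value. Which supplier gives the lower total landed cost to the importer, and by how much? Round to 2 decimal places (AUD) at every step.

Supplier A (FOB):
CIF value = FOB price + freight + insurance = 370481.37 + 5553.29 + 313.42 = 376348.08
Import duty = 376348.08 × 11.3% = 42527.33
Buyer bears (A): 5553.29 + 313.42 + 396.25 + 265.73 + 1711.75 = 8240.44
Landed cost (A) = invoice 370481.37 + 8240.44 + duty 42527.33 = 421249.14
Supplier B (FCA):
CIF value = FCA price + origin terminal + freight + insurance = 359893.19 + 684.38 + 5553.29 + 313.42 = 366444.28
Import duty = 366444.28 × 11.3% = 41408.20
Buyer bears (B): 684.38 + 5553.29 + 313.42 + 396.25 + 265.73 + 1711.75 = 8924.82
Landed cost (B) = invoice 359893.19 + 8924.82 + duty 41408.20 = 410226.21
Difference = |421249.14 − 410226.21| = 11022.93

Supplier B is cheaper by AUD 11022.93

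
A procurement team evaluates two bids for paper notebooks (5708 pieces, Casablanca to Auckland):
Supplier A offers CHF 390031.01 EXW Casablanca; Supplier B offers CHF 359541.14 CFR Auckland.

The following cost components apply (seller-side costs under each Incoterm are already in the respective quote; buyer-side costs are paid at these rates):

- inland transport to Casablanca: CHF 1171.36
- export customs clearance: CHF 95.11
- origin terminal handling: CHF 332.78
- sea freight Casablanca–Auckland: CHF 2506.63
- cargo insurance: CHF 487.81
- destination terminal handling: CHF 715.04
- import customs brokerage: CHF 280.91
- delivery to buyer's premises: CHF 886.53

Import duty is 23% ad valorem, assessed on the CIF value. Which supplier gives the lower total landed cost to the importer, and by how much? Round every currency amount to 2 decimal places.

Supplier B is cheaper by CHF 42552.77

Supplier A (EXW):
CIF value = EXW price + inland to port + export clearance + origin terminal + freight + insurance = 390031.01 + 1171.36 + 95.11 + 332.78 + 2506.63 + 487.81 = 394624.70
Import duty = 394624.70 × 23% = 90763.68
Buyer bears (A): 1171.36 + 95.11 + 332.78 + 2506.63 + 487.81 + 715.04 + 280.91 + 886.53 = 6476.17
Landed cost (A) = invoice 390031.01 + 6476.17 + duty 90763.68 = 487270.86
Supplier B (CFR):
CIF value = CFR price + insurance = 359541.14 + 487.81 = 360028.95
Import duty = 360028.95 × 23% = 82806.66
Buyer bears (B): 487.81 + 715.04 + 280.91 + 886.53 = 2370.29
Landed cost (B) = invoice 359541.14 + 2370.29 + duty 82806.66 = 444718.09
Difference = |487270.86 − 444718.09| = 42552.77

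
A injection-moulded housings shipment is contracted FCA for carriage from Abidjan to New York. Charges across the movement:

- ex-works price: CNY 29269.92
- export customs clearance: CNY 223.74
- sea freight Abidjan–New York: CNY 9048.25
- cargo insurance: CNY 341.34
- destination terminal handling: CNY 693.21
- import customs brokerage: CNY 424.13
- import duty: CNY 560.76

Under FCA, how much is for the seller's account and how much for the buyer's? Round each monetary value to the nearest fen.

Seller: CNY 29493.66; buyer: CNY 11067.69

FCA: the seller delivers export-cleared goods to the carrier; the buyer bears costs from that point.
Seller's account: goods 29269.92 + export clearance 223.74 = 29493.66
Buyer's account: freight 9048.25 + insurance 341.34 + destination terminal 693.21 + brokerage 424.13 + duty 560.76 = 11067.69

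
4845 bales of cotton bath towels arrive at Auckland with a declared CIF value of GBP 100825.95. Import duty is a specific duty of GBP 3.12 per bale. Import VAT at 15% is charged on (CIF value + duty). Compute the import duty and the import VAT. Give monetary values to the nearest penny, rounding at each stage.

Import duty: GBP 15116.40; import VAT: GBP 17391.35

Import duty = 4845 × 3.12 = 15116.40
VAT base = CIF + duty = 100825.95 + 15116.40 = 115942.35
Import VAT = 115942.35 × 15% = 17391.35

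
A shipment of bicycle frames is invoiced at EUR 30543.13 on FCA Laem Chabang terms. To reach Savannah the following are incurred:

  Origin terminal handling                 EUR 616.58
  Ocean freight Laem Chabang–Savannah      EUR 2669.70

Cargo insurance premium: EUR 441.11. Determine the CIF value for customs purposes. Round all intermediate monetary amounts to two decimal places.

CIF = FCA price + pre-shipment costs + freight + insurance
CIF = 30543.13 + 616.58 + 2669.70 + 441.11 = 34270.52

CIF value: EUR 34270.52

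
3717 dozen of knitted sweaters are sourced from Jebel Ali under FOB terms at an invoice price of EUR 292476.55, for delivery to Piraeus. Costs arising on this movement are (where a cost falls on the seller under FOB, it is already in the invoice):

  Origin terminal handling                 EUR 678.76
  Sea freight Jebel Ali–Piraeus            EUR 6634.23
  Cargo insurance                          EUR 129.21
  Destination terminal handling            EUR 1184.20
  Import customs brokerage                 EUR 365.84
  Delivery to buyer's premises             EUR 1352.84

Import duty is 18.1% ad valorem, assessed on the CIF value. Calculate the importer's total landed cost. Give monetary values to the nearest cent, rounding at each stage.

FOB: the seller bears costs until goods are on board at the origin port; the buyer bears freight, insurance and all costs thereafter.
Already in the invoice (seller's account under FOB): origin terminal — exclude.
CIF value = FOB price + freight + insurance = 292476.55 + 6634.23 + 129.21 = 299239.99
Import duty = 299239.99 × 18.1% = 54162.44
Buyer bears: freight 6634.23 + insurance 129.21 + destination terminal 1184.20 + brokerage 365.84 + delivery 1352.84 + duty 54162.44 = 63828.76
Landed cost = invoice 292476.55 + 63828.76 = 356305.31

Total landed cost: EUR 356305.31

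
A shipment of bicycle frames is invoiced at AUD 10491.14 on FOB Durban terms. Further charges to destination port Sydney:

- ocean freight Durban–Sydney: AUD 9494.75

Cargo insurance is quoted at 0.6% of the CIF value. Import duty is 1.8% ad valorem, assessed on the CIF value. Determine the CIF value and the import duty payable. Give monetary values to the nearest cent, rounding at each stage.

Let C be the CIF value. C = FOB price + freight + 0.6% × C
C − 0.6% × C = 10491.14 + 9494.75
0.994 × C = 19985.89
C = 19985.89 / 0.994 = 20106.53
Insurance premium = 0.6% × 20106.53 = 120.64
Import duty = 20106.53 × 1.8% = 361.92

CIF value: AUD 20106.53; import duty: AUD 361.92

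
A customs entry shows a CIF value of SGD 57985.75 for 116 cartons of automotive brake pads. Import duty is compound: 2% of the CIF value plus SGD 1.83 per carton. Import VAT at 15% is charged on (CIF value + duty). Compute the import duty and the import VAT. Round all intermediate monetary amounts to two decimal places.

Ad valorem component: 57985.75 × 2% = 1159.72
Specific component: 116 × 1.83 = 212.28
Import duty = 1159.72 + 212.28 = 1372.00
VAT base = CIF + duty = 57985.75 + 1372.00 = 59357.75
Import VAT = 59357.75 × 15% = 8903.66

Import duty: SGD 1372.00; import VAT: SGD 8903.66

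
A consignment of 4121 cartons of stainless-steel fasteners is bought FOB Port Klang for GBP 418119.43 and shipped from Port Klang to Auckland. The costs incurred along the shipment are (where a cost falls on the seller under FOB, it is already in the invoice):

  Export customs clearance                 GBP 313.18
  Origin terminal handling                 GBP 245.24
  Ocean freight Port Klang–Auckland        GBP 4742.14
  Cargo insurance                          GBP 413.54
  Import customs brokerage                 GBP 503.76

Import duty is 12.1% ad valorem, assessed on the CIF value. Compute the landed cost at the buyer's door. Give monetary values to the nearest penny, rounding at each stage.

FOB: the seller bears costs until goods are on board at the origin port; the buyer bears freight, insurance and all costs thereafter.
Already in the invoice (seller's account under FOB): export clearance, origin terminal — exclude.
CIF value = FOB price + freight + insurance = 418119.43 + 4742.14 + 413.54 = 423275.11
Import duty = 423275.11 × 12.1% = 51216.29
Buyer bears: freight 4742.14 + insurance 413.54 + brokerage 503.76 + duty 51216.29 = 56875.73
Landed cost = invoice 418119.43 + 56875.73 = 474995.16

Total landed cost: GBP 474995.16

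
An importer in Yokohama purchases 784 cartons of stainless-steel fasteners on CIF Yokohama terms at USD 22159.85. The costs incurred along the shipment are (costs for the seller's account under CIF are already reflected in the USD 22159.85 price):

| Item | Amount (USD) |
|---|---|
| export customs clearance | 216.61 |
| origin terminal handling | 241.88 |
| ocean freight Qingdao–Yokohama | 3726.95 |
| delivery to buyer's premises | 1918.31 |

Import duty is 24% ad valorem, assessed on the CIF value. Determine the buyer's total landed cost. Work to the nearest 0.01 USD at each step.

Total landed cost: USD 29396.52

CIF: the seller pays costs through ocean freight and marine insurance to the destination port.
Already in the invoice (seller's account under CIF): export clearance, origin terminal, freight — exclude.
The CIF price already equals the CIF value: 22159.85
Import duty = 22159.85 × 24% = 5318.36
Buyer bears: delivery 1918.31 + duty 5318.36 = 7236.67
Landed cost = invoice 22159.85 + 7236.67 = 29396.52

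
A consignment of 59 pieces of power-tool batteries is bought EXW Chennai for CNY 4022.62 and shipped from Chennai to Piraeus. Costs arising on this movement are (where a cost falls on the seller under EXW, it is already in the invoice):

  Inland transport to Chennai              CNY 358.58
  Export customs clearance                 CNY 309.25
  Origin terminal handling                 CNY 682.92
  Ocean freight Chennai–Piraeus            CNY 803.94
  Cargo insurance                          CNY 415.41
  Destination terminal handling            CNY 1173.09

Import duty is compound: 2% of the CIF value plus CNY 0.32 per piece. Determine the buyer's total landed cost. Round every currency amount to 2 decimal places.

EXW: the seller makes goods available at their premises; the buyer bears all onward costs.
CIF value = EXW price + inland to port + export clearance + origin terminal + freight + insurance = 4022.62 + 358.58 + 309.25 + 682.92 + 803.94 + 415.41 = 6592.72
Ad valorem component: 6592.72 × 2% = 131.85
Specific component: 59 × 0.32 = 18.88
Import duty = 131.85 + 18.88 = 150.73
Buyer bears: inland to port 358.58 + export clearance 309.25 + origin terminal 682.92 + freight 803.94 + insurance 415.41 + destination terminal 1173.09 + duty 150.73 = 3893.92
Landed cost = invoice 4022.62 + 3893.92 = 7916.54

Total landed cost: CNY 7916.54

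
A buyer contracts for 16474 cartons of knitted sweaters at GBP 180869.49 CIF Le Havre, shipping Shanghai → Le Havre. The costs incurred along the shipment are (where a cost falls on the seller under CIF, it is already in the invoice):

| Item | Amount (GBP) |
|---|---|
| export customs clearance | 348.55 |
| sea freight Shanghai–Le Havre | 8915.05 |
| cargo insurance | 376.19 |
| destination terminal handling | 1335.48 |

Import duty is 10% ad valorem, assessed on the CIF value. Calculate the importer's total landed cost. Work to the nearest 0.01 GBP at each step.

CIF: the seller pays costs through ocean freight and marine insurance to the destination port.
Already in the invoice (seller's account under CIF): export clearance, freight, insurance — exclude.
The CIF price already equals the CIF value: 180869.49
Import duty = 180869.49 × 10% = 18086.95
Buyer bears: destination terminal 1335.48 + duty 18086.95 = 19422.43
Landed cost = invoice 180869.49 + 19422.43 = 200291.92

Total landed cost: GBP 200291.92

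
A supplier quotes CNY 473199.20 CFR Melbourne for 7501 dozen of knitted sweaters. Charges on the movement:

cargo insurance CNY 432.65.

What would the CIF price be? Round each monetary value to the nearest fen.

From CFR to CIF, the seller additionally bears: insurance.
CIF price = 473199.20 + 432.65 = 473631.85

CIF price: CNY 473631.85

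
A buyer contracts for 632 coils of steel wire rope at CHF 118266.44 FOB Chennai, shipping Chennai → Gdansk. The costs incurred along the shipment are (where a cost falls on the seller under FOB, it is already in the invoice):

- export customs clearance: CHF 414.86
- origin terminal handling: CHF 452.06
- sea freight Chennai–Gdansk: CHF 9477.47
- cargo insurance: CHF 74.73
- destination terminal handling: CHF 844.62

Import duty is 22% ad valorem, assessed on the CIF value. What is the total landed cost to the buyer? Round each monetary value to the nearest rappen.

Total landed cost: CHF 156783.36

FOB: the seller bears costs until goods are on board at the origin port; the buyer bears freight, insurance and all costs thereafter.
Already in the invoice (seller's account under FOB): export clearance, origin terminal — exclude.
CIF value = FOB price + freight + insurance = 118266.44 + 9477.47 + 74.73 = 127818.64
Import duty = 127818.64 × 22% = 28120.10
Buyer bears: freight 9477.47 + insurance 74.73 + destination terminal 844.62 + duty 28120.10 = 38516.92
Landed cost = invoice 118266.44 + 38516.92 = 156783.36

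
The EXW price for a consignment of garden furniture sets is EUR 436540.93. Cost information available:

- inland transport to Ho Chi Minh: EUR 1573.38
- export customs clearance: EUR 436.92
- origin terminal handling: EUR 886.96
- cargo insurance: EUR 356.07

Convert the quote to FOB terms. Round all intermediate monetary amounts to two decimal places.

FOB price: EUR 439438.19

Not relevant to the conversion: insurance — on the buyer under both terms; not part of either seller's price.
From EXW to FOB, the seller additionally bears: inland to port, export clearance, origin terminal.
FOB price = 436540.93 + 1573.38 + 436.92 + 886.96 = 439438.19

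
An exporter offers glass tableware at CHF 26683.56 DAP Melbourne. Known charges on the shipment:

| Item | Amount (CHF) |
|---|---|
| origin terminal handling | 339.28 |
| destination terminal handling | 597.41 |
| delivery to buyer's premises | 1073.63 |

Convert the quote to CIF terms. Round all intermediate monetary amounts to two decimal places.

CIF price: CHF 25012.52

Not relevant to the conversion: origin terminal — on the seller under both DAP and CIF; already in the DAP price and stays in the CIF price.
From DAP to CIF, the seller no longer bears: destination terminal, delivery.
CIF price = 26683.56 − 597.41 − 1073.63 = 25012.52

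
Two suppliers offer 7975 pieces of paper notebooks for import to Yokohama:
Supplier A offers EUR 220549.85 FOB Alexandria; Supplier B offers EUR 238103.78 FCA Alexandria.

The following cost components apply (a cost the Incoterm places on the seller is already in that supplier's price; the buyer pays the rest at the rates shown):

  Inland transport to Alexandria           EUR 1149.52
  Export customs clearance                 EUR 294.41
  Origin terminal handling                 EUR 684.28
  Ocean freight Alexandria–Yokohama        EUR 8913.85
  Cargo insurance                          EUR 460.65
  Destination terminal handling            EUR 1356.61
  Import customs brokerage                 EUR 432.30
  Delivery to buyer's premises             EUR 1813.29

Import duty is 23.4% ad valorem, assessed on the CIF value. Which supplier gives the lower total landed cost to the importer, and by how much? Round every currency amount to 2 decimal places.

Supplier A is cheaper by EUR 22505.95

Supplier A (FOB):
CIF value = FOB price + freight + insurance = 220549.85 + 8913.85 + 460.65 = 229924.35
Import duty = 229924.35 × 23.4% = 53802.30
Buyer bears (A): 8913.85 + 460.65 + 1356.61 + 432.30 + 1813.29 = 12976.70
Landed cost (A) = invoice 220549.85 + 12976.70 + duty 53802.30 = 287328.85
Supplier B (FCA):
CIF value = FCA price + origin terminal + freight + insurance = 238103.78 + 684.28 + 8913.85 + 460.65 = 248162.56
Import duty = 248162.56 × 23.4% = 58070.04
Buyer bears (B): 684.28 + 8913.85 + 460.65 + 1356.61 + 432.30 + 1813.29 = 13660.98
Landed cost (B) = invoice 238103.78 + 13660.98 + duty 58070.04 = 309834.80
Difference = |287328.85 − 309834.80| = 22505.95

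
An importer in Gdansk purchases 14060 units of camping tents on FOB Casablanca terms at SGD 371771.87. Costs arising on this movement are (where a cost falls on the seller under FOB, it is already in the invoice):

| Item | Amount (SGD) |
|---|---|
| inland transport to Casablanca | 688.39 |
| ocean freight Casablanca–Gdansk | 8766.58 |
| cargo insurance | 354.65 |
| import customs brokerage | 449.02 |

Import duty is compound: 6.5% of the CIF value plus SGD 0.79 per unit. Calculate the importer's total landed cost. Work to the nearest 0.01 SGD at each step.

Total landed cost: SGD 417207.57

FOB: the seller bears costs until goods are on board at the origin port; the buyer bears freight, insurance and all costs thereafter.
Already in the invoice (seller's account under FOB): inland to port — exclude.
CIF value = FOB price + freight + insurance = 371771.87 + 8766.58 + 354.65 = 380893.10
Ad valorem component: 380893.10 × 6.5% = 24758.05
Specific component: 14060 × 0.79 = 11107.40
Import duty = 24758.05 + 11107.40 = 35865.45
Buyer bears: freight 8766.58 + insurance 354.65 + brokerage 449.02 + duty 35865.45 = 45435.70
Landed cost = invoice 371771.87 + 45435.70 = 417207.57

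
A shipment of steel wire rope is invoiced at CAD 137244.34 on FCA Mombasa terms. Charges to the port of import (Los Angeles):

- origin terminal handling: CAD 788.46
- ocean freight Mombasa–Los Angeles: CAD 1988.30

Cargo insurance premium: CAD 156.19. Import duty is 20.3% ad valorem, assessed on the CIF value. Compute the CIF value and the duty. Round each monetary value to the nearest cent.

CIF value: CAD 140177.29; import duty: CAD 28455.99

CIF = FCA price + pre-shipment costs + freight + insurance
CIF = 137244.34 + 788.46 + 1988.30 + 156.19 = 140177.29
Import duty = 140177.29 × 20.3% = 28455.99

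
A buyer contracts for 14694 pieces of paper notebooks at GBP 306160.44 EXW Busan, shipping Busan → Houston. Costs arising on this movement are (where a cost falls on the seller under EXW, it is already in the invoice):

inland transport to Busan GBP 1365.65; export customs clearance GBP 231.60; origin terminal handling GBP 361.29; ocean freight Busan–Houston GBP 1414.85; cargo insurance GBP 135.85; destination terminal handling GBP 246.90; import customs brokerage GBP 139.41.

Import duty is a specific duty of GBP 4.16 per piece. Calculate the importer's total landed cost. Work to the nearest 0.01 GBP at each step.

Total landed cost: GBP 371183.03

EXW: the seller makes goods available at their premises; the buyer bears all onward costs.
CIF value = EXW price + inland to port + export clearance + origin terminal + freight + insurance = 306160.44 + 1365.65 + 231.60 + 361.29 + 1414.85 + 135.85 = 309669.68
Import duty = 14694 × 4.16 = 61127.04
Buyer bears: inland to port 1365.65 + export clearance 231.60 + origin terminal 361.29 + freight 1414.85 + insurance 135.85 + destination terminal 246.90 + brokerage 139.41 + duty 61127.04 = 65022.59
Landed cost = invoice 306160.44 + 65022.59 = 371183.03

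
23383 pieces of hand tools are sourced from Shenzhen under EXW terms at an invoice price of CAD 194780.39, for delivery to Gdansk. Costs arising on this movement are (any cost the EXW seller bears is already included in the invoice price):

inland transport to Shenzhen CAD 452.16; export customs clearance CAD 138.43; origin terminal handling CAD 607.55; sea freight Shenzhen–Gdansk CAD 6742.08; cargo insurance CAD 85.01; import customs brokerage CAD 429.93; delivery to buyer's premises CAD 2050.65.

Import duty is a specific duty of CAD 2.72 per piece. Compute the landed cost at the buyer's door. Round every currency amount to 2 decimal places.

EXW: the seller makes goods available at their premises; the buyer bears all onward costs.
CIF value = EXW price + inland to port + export clearance + origin terminal + freight + insurance = 194780.39 + 452.16 + 138.43 + 607.55 + 6742.08 + 85.01 = 202805.62
Import duty = 23383 × 2.72 = 63601.76
Buyer bears: inland to port 452.16 + export clearance 138.43 + origin terminal 607.55 + freight 6742.08 + insurance 85.01 + brokerage 429.93 + delivery 2050.65 + duty 63601.76 = 74107.57
Landed cost = invoice 194780.39 + 74107.57 = 268887.96

Total landed cost: CAD 268887.96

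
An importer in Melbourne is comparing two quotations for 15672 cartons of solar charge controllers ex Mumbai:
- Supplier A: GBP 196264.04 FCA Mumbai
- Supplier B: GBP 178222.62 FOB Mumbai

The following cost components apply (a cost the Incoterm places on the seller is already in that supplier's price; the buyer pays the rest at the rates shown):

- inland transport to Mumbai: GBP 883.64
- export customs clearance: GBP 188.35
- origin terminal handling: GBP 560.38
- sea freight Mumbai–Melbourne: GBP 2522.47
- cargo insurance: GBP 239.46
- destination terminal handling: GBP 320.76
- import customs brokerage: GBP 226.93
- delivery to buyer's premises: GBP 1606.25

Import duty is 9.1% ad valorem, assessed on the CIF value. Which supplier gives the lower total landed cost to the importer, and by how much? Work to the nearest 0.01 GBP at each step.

Supplier A (FCA):
CIF value = FCA price + origin terminal + freight + insurance = 196264.04 + 560.38 + 2522.47 + 239.46 = 199586.35
Import duty = 199586.35 × 9.1% = 18162.36
Buyer bears (A): 560.38 + 2522.47 + 239.46 + 320.76 + 226.93 + 1606.25 = 5476.25
Landed cost (A) = invoice 196264.04 + 5476.25 + duty 18162.36 = 219902.65
Supplier B (FOB):
CIF value = FOB price + freight + insurance = 178222.62 + 2522.47 + 239.46 = 180984.55
Import duty = 180984.55 × 9.1% = 16469.59
Buyer bears (B): 2522.47 + 239.46 + 320.76 + 226.93 + 1606.25 = 4915.87
Landed cost (B) = invoice 178222.62 + 4915.87 + duty 16469.59 = 199608.08
Difference = |219902.65 − 199608.08| = 20294.57

Supplier B is cheaper by GBP 20294.57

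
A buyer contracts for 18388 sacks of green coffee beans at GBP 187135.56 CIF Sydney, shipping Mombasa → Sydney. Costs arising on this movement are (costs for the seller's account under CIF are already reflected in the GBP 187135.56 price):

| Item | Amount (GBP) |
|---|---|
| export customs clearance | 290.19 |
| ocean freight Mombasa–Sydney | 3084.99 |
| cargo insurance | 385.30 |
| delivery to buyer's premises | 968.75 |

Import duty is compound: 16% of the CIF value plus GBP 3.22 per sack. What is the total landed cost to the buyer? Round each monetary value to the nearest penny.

Total landed cost: GBP 277255.36

CIF: the seller pays costs through ocean freight and marine insurance to the destination port.
Already in the invoice (seller's account under CIF): export clearance, freight, insurance — exclude.
The CIF price already equals the CIF value: 187135.56
Ad valorem component: 187135.56 × 16% = 29941.69
Specific component: 18388 × 3.22 = 59209.36
Import duty = 29941.69 + 59209.36 = 89151.05
Buyer bears: delivery 968.75 + duty 89151.05 = 90119.80
Landed cost = invoice 187135.56 + 90119.80 = 277255.36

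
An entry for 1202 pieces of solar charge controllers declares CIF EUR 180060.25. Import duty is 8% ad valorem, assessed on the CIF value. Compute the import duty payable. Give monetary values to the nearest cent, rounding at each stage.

Import duty = 180060.25 × 8% = 14404.82

Import duty: EUR 14404.82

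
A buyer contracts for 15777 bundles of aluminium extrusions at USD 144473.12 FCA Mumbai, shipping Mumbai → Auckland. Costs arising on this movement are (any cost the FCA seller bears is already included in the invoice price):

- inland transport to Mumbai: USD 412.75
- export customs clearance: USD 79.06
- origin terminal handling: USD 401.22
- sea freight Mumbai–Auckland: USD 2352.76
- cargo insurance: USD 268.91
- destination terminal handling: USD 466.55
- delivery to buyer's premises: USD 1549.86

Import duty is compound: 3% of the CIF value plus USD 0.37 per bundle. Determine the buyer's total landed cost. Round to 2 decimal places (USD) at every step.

FCA: the seller delivers export-cleared goods to the carrier; the buyer bears costs from that point.
Already in the invoice (seller's account under FCA): inland to port, export clearance — exclude.
CIF value = FCA price + origin terminal + freight + insurance = 144473.12 + 401.22 + 2352.76 + 268.91 = 147496.01
Ad valorem component: 147496.01 × 3% = 4424.88
Specific component: 15777 × 0.37 = 5837.49
Import duty = 4424.88 + 5837.49 = 10262.37
Buyer bears: origin terminal 401.22 + freight 2352.76 + insurance 268.91 + destination terminal 466.55 + delivery 1549.86 + duty 10262.37 = 15301.67
Landed cost = invoice 144473.12 + 15301.67 = 159774.79

Total landed cost: USD 159774.79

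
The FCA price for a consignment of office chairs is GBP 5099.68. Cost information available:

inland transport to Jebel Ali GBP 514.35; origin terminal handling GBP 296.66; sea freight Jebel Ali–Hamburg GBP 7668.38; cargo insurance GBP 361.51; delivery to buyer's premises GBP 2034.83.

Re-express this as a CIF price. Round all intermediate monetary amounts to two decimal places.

CIF price: GBP 13426.23

Not relevant to the conversion: inland to port — on the seller under both FCA and CIF; already in the FCA price and stays in the CIF price. delivery — on the buyer under both terms; not part of either seller's price.
From FCA to CIF, the seller additionally bears: origin terminal, freight, insurance.
CIF price = 5099.68 + 296.66 + 7668.38 + 361.51 = 13426.23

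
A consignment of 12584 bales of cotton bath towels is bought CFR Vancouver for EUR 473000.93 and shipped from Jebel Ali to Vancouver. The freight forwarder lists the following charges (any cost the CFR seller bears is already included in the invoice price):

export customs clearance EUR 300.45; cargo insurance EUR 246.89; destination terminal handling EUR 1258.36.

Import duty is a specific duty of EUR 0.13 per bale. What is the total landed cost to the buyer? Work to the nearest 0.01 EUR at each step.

CFR: the seller pays costs through ocean freight to the destination port, but not insurance.
Already in the invoice (seller's account under CFR): export clearance — exclude.
CIF value = CFR price + insurance = 473000.93 + 246.89 = 473247.82
Import duty = 12584 × 0.13 = 1635.92
Buyer bears: insurance 246.89 + destination terminal 1258.36 + duty 1635.92 = 3141.17
Landed cost = invoice 473000.93 + 3141.17 = 476142.10

Total landed cost: EUR 476142.10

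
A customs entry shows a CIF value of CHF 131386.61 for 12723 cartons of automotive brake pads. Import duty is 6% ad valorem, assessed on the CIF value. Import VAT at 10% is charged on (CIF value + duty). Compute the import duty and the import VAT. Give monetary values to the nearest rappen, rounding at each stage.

Import duty: CHF 7883.20; import VAT: CHF 13926.98

Import duty = 131386.61 × 6% = 7883.20
VAT base = CIF + duty = 131386.61 + 7883.20 = 139269.81
Import VAT = 139269.81 × 10% = 13926.98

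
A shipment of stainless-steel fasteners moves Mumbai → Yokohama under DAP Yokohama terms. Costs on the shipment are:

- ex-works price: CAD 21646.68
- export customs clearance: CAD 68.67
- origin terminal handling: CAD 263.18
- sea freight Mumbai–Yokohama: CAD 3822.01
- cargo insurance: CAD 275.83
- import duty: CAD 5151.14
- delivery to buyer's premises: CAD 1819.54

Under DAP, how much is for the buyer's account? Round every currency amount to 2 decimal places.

Buyer's account: CAD 5151.14

DAP: the seller bears all costs to the named destination except import duty and clearance.
Seller's account: goods 21646.68 + export clearance 68.67 + origin terminal 263.18 + freight 3822.01 + insurance 275.83 + delivery 1819.54 = 27895.91
Buyer's account: duty 5151.14 = 5151.14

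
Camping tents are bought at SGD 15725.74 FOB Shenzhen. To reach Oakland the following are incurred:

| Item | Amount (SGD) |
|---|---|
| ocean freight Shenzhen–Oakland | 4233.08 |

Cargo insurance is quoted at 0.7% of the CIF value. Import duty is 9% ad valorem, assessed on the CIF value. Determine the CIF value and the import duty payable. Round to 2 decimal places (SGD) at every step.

Let C be the CIF value. C = FOB price + freight + 0.7% × C
C − 0.7% × C = 15725.74 + 4233.08
0.993 × C = 19958.82
C = 19958.82 / 0.993 = 20099.52
Insurance premium = 0.7% × 20099.52 = 140.70
Import duty = 20099.52 × 9% = 1808.96

CIF value: SGD 20099.52; import duty: SGD 1808.96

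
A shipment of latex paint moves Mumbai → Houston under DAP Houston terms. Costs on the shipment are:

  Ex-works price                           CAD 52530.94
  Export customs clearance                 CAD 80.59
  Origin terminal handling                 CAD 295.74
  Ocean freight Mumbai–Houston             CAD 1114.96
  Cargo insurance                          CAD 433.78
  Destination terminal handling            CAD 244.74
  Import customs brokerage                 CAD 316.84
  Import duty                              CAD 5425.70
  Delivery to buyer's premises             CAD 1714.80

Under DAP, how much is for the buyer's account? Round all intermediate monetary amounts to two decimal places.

DAP: the seller bears all costs to the named destination except import duty and clearance.
Seller's account: goods 52530.94 + export clearance 80.59 + origin terminal 295.74 + freight 1114.96 + insurance 433.78 + destination terminal 244.74 + delivery 1714.80 = 56415.55
Buyer's account: brokerage 316.84 + duty 5425.70 = 5742.54

Buyer's account: CAD 5742.54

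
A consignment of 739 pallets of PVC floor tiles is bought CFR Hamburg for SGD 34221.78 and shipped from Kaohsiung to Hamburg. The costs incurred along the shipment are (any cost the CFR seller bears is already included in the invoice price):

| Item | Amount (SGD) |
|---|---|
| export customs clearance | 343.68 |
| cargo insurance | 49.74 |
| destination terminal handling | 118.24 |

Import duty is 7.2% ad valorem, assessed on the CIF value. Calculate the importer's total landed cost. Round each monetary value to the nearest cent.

CFR: the seller pays costs through ocean freight to the destination port, but not insurance.
Already in the invoice (seller's account under CFR): export clearance — exclude.
CIF value = CFR price + insurance = 34221.78 + 49.74 = 34271.52
Import duty = 34271.52 × 7.2% = 2467.55
Buyer bears: insurance 49.74 + destination terminal 118.24 + duty 2467.55 = 2635.53
Landed cost = invoice 34221.78 + 2635.53 = 36857.31

Total landed cost: SGD 36857.31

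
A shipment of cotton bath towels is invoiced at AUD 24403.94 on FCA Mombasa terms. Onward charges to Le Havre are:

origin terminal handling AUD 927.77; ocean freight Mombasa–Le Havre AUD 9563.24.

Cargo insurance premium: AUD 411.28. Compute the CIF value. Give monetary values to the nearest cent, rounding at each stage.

CIF value: AUD 35306.23

CIF = FCA price + pre-shipment costs + freight + insurance
CIF = 24403.94 + 927.77 + 9563.24 + 411.28 = 35306.23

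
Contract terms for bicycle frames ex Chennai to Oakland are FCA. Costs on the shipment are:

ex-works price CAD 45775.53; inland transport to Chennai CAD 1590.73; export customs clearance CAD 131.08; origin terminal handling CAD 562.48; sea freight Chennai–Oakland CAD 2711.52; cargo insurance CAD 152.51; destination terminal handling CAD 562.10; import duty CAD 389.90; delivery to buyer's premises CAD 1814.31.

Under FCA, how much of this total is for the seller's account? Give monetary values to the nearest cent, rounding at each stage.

Seller's account: CAD 47497.34

FCA: the seller delivers export-cleared goods to the carrier; the buyer bears costs from that point.
Seller's account: goods 45775.53 + inland to port 1590.73 + export clearance 131.08 = 47497.34
Buyer's account: origin terminal 562.48 + freight 2711.52 + insurance 152.51 + destination terminal 562.10 + duty 389.90 + delivery 1814.31 = 6192.82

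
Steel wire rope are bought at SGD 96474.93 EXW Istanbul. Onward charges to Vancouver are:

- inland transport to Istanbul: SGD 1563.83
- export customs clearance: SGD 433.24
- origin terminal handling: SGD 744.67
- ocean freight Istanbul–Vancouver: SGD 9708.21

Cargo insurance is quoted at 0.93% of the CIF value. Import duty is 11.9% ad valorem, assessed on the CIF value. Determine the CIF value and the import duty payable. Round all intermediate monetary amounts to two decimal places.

Let C be the CIF value. C = EXW price + pre-shipment costs + freight + 0.93% × C
C − 0.93% × C = 96474.93 + 1563.83 + 433.24 + 744.67 + 9708.21
0.9907 × C = 108924.88
C = 108924.88 / 0.9907 = 109947.39
Insurance premium = 0.93% × 109947.39 = 1022.51
Import duty = 109947.39 × 11.9% = 13083.74

CIF value: SGD 109947.39; import duty: SGD 13083.74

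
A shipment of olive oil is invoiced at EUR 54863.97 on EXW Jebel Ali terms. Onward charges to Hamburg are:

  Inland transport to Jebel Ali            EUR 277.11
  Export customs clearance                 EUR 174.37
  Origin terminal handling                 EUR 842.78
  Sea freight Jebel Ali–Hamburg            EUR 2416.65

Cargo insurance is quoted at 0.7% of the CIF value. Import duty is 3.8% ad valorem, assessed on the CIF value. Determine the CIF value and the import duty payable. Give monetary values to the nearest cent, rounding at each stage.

Let C be the CIF value. C = EXW price + pre-shipment costs + freight + 0.7% × C
C − 0.7% × C = 54863.97 + 277.11 + 174.37 + 842.78 + 2416.65
0.993 × C = 58574.88
C = 58574.88 / 0.993 = 58987.79
Insurance premium = 0.7% × 58987.79 = 412.91
Import duty = 58987.79 × 3.8% = 2241.54

CIF value: EUR 58987.79; import duty: EUR 2241.54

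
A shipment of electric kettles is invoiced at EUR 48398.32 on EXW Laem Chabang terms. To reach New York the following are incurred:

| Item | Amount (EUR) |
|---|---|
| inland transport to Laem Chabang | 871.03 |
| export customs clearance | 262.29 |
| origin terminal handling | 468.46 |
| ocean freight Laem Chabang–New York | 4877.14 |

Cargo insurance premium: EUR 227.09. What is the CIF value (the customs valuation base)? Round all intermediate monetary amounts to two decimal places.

CIF value: EUR 55104.33

CIF = EXW price + pre-shipment costs + freight + insurance
CIF = 48398.32 + 871.03 + 262.29 + 468.46 + 4877.14 + 227.09 = 55104.33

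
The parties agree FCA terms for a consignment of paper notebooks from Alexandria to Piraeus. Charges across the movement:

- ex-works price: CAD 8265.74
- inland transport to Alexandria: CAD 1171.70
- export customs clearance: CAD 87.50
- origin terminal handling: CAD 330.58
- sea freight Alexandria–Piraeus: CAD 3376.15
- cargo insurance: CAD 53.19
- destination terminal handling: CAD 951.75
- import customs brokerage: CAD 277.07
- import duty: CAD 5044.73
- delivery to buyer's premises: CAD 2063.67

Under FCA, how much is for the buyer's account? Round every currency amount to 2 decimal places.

FCA: the seller delivers export-cleared goods to the carrier; the buyer bears costs from that point.
Seller's account: goods 8265.74 + inland to port 1171.70 + export clearance 87.50 = 9524.94
Buyer's account: origin terminal 330.58 + freight 3376.15 + insurance 53.19 + destination terminal 951.75 + brokerage 277.07 + duty 5044.73 + delivery 2063.67 = 12097.14

Buyer's account: CAD 12097.14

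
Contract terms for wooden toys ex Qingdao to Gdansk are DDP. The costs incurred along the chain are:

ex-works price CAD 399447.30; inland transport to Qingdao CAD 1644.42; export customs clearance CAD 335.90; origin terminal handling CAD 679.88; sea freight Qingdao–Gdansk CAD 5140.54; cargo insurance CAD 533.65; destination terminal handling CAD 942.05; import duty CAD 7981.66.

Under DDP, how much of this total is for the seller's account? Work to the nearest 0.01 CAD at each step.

DDP: the seller bears all costs including import duty.
Seller's account: goods 399447.30 + inland to port 1644.42 + export clearance 335.90 + origin terminal 679.88 + freight 5140.54 + insurance 533.65 + destination terminal 942.05 + duty 7981.66 = 416705.40
Buyer's account: 0.00

Seller's account: CAD 416705.40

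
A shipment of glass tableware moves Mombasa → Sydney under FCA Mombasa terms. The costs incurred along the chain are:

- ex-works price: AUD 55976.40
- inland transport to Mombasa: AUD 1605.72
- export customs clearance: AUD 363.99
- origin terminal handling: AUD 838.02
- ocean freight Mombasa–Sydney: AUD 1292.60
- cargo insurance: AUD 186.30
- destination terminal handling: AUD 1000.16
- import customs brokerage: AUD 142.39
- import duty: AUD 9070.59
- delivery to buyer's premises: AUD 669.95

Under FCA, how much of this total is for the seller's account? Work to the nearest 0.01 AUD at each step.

Seller's account: AUD 57946.11

FCA: the seller delivers export-cleared goods to the carrier; the buyer bears costs from that point.
Seller's account: goods 55976.40 + inland to port 1605.72 + export clearance 363.99 = 57946.11
Buyer's account: origin terminal 838.02 + freight 1292.60 + insurance 186.30 + destination terminal 1000.16 + brokerage 142.39 + duty 9070.59 + delivery 669.95 = 13200.01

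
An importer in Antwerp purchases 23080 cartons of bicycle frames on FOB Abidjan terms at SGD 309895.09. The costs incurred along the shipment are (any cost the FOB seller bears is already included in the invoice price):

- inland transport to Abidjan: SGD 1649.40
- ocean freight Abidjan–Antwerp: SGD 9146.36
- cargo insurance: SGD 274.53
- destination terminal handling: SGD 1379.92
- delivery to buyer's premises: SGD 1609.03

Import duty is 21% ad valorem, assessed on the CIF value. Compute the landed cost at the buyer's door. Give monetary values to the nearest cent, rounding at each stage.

Total landed cost: SGD 389361.29

FOB: the seller bears costs until goods are on board at the origin port; the buyer bears freight, insurance and all costs thereafter.
Already in the invoice (seller's account under FOB): inland to port — exclude.
CIF value = FOB price + freight + insurance = 309895.09 + 9146.36 + 274.53 = 319315.98
Import duty = 319315.98 × 21% = 67056.36
Buyer bears: freight 9146.36 + insurance 274.53 + destination terminal 1379.92 + delivery 1609.03 + duty 67056.36 = 79466.20
Landed cost = invoice 309895.09 + 79466.20 = 389361.29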